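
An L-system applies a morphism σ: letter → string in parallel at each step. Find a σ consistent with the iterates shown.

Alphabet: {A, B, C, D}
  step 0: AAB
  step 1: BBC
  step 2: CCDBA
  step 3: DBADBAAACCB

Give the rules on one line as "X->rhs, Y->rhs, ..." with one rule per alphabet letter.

  step 2 ⇒ step 3: CCDBA ⇒ DBA·DBA·AAC·C·B
    A ↦ B
    B ↦ C
    C ↦ DBA
    D ↦ AAC

A->B, B->C, C->DBA, D->AAC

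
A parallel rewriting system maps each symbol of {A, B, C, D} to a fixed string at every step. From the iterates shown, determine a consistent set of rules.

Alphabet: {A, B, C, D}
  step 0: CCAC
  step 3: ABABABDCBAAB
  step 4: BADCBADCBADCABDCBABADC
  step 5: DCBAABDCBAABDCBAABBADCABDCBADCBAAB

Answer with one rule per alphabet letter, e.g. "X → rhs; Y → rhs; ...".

A->BA, B->DC, C->B, D->A

  step 4 ⇒ step 5: BADCBADCBADCABDCBABADC ⇒ DC·BA·A·B·DC·BA·A·B·DC·BA·A·B·BA·DC·A·B·DC·BA·DC·BA·A·B
    A ↦ BA
    B ↦ DC
    C ↦ B
    D ↦ A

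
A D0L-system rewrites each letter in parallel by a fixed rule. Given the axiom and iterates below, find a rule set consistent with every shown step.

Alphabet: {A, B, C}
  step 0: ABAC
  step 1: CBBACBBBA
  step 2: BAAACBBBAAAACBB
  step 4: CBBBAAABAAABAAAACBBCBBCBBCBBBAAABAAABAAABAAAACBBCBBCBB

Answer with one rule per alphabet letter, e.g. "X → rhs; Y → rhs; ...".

A->CBB, B->A, C->BA

  step 1 ⇒ step 2: CBBACBBBA ⇒ BA·A·A·CBB·BA·A·A·A·CBB
    A ↦ CBB
    B ↦ A
    C ↦ BA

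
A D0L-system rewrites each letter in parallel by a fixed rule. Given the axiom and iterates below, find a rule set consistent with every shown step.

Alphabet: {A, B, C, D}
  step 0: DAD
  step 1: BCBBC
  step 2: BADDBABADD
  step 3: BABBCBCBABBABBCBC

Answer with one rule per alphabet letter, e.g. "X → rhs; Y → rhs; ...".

  step 2 ⇒ step 3: BADDBABADD ⇒ BA·B·BC·BC·BA·B·BA·B·BC·BC
    A ↦ B
    B ↦ BA
    D ↦ BC
  step 1 ⇒ step 2: BCBBC ⇒ BA·DD·BA·BA·DD
    C ↦ DD

A->B, B->BA, C->DD, D->BC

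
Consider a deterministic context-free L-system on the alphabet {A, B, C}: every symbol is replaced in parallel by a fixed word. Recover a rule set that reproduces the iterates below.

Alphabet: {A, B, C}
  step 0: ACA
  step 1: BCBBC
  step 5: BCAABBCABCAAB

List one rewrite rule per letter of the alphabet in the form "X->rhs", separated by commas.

A->BC, B->A, C->B

  step 0 ⇒ step 1: ACA ⇒ BC·B·BC
    A ↦ BC
    C ↦ B
    B ↦ A  (constrained at step 1)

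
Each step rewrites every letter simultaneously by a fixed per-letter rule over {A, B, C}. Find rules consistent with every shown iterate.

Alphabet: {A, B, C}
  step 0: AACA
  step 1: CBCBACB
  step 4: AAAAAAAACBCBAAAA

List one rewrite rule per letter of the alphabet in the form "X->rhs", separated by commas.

A->CB, B->A, C->A

  step 0 ⇒ step 1: AACA ⇒ CB·CB·A·CB
    A ↦ CB
    C ↦ A
    B ↦ A  (constrained at step 1)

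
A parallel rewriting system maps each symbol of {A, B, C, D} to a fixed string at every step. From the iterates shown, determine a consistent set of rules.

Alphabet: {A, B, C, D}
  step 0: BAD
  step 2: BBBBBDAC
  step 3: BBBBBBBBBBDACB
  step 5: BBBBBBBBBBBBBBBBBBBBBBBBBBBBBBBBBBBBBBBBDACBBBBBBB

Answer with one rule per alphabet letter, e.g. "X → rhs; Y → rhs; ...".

A->C, B->BB, C->B, D->DA

  step 2 ⇒ step 3: BBBBBDAC ⇒ BB·BB·BB·BB·BB·DA·C·B
    A ↦ C
    B ↦ BB
    C ↦ B
    D ↦ DA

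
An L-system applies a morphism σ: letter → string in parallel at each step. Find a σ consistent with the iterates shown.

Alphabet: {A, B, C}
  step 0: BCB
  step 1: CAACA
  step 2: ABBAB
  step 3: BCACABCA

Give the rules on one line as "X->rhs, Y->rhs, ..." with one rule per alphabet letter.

A->B, B->CA, C->A

  step 2 ⇒ step 3: ABBAB ⇒ B·CA·CA·B·CA
    A ↦ B
    B ↦ CA
  step 0 ⇒ step 1: BCB ⇒ CA·A·CA
    C ↦ A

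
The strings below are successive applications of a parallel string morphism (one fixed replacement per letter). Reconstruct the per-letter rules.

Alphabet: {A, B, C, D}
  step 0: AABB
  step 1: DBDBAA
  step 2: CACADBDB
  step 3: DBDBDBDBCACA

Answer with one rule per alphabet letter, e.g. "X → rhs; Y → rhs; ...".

  step 2 ⇒ step 3: CACADBDB ⇒ DB·DB·DB·DB·C·A·C·A
    A ↦ DB
    B ↦ A
    C ↦ DB
    D ↦ C

A->DB, B->A, C->DB, D->C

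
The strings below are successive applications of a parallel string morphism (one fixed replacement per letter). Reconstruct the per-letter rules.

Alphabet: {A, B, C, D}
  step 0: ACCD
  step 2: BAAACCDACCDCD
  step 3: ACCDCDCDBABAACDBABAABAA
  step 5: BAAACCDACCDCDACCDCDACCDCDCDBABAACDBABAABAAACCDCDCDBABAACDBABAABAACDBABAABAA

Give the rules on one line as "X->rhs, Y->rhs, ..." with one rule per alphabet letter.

  step 2 ⇒ step 3: BAAACCDACCDCD ⇒ AC·CD·CD·CD·BA·BA·A·CD·BA·BA·A·BA·A
    A ↦ CD
    B ↦ AC
    C ↦ BA
    D ↦ A

A->CD, B->AC, C->BA, D->A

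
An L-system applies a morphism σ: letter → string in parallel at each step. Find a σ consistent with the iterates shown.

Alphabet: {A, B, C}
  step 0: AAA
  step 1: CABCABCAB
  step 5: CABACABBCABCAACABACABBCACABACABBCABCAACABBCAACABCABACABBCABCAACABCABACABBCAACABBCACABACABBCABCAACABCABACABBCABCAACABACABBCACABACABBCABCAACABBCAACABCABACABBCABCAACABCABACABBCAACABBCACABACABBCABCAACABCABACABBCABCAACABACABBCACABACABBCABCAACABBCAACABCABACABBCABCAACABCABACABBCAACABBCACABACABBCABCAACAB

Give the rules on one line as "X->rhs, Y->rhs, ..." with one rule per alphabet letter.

  step 0 ⇒ step 1: AAA ⇒ CAB·CAB·CAB
    A ↦ CAB
    B ↦ BCA  (constrained at step 1)
    C ↦ A  (constrained at step 1)

A->CAB, B->BCA, C->A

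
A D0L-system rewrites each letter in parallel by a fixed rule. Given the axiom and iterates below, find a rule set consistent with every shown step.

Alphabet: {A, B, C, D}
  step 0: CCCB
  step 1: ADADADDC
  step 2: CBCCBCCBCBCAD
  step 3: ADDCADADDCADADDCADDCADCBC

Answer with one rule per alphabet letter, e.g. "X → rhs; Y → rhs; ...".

A->C, B->DC, C->AD, D->BC

  step 2 ⇒ step 3: CBCCBCCBCBCAD ⇒ AD·DC·AD·AD·DC·AD·AD·DC·AD·DC·AD·C·BC
    A ↦ C
    B ↦ DC
    C ↦ AD
    D ↦ BC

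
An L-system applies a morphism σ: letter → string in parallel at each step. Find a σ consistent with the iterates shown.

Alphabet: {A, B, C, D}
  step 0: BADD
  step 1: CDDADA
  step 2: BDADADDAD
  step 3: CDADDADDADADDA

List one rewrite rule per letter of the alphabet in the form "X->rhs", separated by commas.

  step 2 ⇒ step 3: BDADADDAD ⇒ C·DA·D·DA·D·DA·DA·D·DA
    A ↦ D
    B ↦ C
    D ↦ DA
  step 1 ⇒ step 2: CDDADA ⇒ B·DA·DA·D·DA·D
    C ↦ B

A->D, B->C, C->B, D->DA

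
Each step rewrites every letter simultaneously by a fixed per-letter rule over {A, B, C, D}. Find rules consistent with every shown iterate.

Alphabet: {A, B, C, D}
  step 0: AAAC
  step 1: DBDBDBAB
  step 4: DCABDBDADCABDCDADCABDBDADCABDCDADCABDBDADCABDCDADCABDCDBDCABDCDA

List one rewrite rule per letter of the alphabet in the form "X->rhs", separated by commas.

A->DB, B->DA, C->AB, D->DC

  step 0 ⇒ step 1: AAAC ⇒ DB·DB·DB·AB
    A ↦ DB
    C ↦ AB
    B ↦ DA  (constrained at step 1)
    D ↦ DC  (constrained at step 1)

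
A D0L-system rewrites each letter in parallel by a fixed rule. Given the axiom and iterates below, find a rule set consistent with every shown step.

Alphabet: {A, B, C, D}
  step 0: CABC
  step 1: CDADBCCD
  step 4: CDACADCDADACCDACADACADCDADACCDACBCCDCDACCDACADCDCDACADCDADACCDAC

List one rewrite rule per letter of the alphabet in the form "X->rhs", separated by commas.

  step 0 ⇒ step 1: CABC ⇒ CD·AD·BC·CD
    A ↦ AD
    B ↦ BC
    C ↦ CD
    D ↦ AC  (constrained at step 1)

A->AD, B->BC, C->CD, D->AC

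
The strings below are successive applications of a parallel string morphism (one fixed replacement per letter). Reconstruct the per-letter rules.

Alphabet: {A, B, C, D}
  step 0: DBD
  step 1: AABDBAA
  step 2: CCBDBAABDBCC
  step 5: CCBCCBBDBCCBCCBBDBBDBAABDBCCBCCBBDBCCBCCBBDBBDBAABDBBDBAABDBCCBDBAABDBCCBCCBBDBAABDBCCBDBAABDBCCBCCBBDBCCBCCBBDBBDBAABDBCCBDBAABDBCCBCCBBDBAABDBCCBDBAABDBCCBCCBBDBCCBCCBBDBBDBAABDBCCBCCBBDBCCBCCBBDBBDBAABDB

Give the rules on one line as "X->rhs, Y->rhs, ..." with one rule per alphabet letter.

  step 1 ⇒ step 2: AABDBAA ⇒ C·C·BDB·AA·BDB·C·C
    A ↦ C
    B ↦ BDB
    D ↦ AA
    C ↦ CCB  (constrained at step 2)

A->C, B->BDB, C->CCB, D->AA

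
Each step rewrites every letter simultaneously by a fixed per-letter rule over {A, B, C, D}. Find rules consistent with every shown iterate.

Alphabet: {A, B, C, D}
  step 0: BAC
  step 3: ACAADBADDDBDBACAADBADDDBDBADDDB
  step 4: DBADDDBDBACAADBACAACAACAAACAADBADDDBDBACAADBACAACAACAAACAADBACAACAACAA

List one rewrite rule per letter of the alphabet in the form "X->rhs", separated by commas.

  step 3 ⇒ step 4: ACAADBADDDBDBACAADBADDDBDBADDDB ⇒ DB·ADD·DB·DB·ACA·A·DB·ACA·ACA·ACA·A·ACA·A·DB·ADD·DB·DB·ACA·A·DB·ACA·ACA·ACA·A·ACA·A·DB·ACA·ACA·ACA·A
    A ↦ DB
    B ↦ A
    C ↦ ADD
    D ↦ ACA

A->DB, B->A, C->ADD, D->ACA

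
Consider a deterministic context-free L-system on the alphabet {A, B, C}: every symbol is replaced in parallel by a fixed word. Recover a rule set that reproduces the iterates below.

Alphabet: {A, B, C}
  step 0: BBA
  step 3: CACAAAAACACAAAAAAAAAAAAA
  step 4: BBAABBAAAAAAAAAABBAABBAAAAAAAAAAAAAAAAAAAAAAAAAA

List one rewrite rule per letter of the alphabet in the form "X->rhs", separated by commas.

  step 3 ⇒ step 4: CACAAAAACACAAAAAAAAAAAAA ⇒ BB·AA·BB·AA·AA·AA·AA·AA·BB·AA·BB·AA·AA·AA·AA·AA·AA·AA·AA·AA·AA·AA·AA·AA
    A ↦ AA
    C ↦ BB
    B ↦ CA  (constrained at step 0)

A->AA, B->CA, C->BB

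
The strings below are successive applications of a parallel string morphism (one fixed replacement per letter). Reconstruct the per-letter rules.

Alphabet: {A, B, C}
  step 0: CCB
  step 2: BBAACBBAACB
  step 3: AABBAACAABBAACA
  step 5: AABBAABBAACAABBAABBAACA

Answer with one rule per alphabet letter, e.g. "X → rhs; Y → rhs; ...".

  step 2 ⇒ step 3: BBAACBBAACB ⇒ A·A·B·B·AAC·A·A·B·B·AAC·A
    A ↦ B
    B ↦ A
    C ↦ AAC

A->B, B->A, C->AAC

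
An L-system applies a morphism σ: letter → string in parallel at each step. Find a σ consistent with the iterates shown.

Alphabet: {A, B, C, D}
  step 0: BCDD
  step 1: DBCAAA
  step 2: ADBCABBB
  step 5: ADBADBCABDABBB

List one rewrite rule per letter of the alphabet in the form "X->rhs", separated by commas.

  step 1 ⇒ step 2: DBCAAA ⇒ A·D·BCA·B·B·B
    A ↦ B
    B ↦ D
    C ↦ BCA
    D ↦ A

A->B, B->D, C->BCA, D->A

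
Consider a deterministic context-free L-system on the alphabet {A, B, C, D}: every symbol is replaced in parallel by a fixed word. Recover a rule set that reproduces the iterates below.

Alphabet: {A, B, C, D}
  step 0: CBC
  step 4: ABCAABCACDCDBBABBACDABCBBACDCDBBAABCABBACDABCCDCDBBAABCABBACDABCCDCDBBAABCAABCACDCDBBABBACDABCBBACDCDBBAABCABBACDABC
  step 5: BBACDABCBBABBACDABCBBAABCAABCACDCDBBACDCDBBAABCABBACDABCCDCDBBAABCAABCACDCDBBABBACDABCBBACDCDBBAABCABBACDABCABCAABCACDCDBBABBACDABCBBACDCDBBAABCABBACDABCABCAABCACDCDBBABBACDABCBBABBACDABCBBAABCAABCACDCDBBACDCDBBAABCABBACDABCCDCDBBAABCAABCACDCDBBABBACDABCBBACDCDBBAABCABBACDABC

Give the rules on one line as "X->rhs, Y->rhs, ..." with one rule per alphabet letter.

  step 4 ⇒ step 5: ABCAABCACDCDBBABBACDABCBBACDCDBBAABCABBACDABCCDCDBBAABCABBACDABCCDCDBBAABCAABCACDCDBBABBACDABCBBACDCDBBAABCABBACDABC ⇒ BBA·CD·ABC·BBA·BBA·CD·ABC·BBA·ABC·A·ABC·A·CD·CD·BBA·CD·CD·BBA·ABC·A·BBA·CD·ABC·CD·CD·BBA·ABC·A·ABC·A·CD·CD·BBA·BBA·CD·ABC·BBA·CD·CD·BBA·ABC·A·BBA·CD·ABC·ABC·A·ABC·A·CD·CD·BBA·BBA·CD·ABC·BBA·CD·CD·BBA·ABC·A·BBA·CD·ABC·ABC·A·ABC·A·CD·CD·BBA·BBA·CD·ABC·BBA·BBA·CD·ABC·BBA·ABC·A·ABC·A·CD·CD·BBA·CD·CD·BBA·ABC·A·BBA·CD·ABC·CD·CD·BBA·ABC·A·ABC·A·CD·CD·BBA·BBA·CD·ABC·BBA·CD·CD·BBA·ABC·A·BBA·CD·ABC
    A ↦ BBA
    B ↦ CD
    C ↦ ABC
    D ↦ A

A->BBA, B->CD, C->ABC, D->A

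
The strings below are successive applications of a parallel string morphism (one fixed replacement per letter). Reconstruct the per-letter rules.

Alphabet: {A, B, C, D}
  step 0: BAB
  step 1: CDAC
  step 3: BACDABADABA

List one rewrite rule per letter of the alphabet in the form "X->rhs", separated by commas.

A->DA, B->C, C->D, D->BA

  step 0 ⇒ step 1: BAB ⇒ C·DA·C
    A ↦ DA
    B ↦ C
    C ↦ D  (constrained at step 1)
    D ↦ BA  (constrained at step 1)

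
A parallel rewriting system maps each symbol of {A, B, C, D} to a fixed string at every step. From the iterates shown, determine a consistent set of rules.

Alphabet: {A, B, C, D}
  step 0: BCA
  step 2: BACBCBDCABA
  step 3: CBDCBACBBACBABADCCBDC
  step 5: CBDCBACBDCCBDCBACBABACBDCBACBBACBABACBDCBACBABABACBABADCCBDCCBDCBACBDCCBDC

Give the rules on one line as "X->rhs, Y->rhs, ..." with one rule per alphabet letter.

A->DC, B->CB, C->BA, D->A

  step 2 ⇒ step 3: BACBCBDCABA ⇒ CB·DC·BA·CB·BA·CB·A·BA·DC·CB·DC
    A ↦ DC
    B ↦ CB
    C ↦ BA
    D ↦ A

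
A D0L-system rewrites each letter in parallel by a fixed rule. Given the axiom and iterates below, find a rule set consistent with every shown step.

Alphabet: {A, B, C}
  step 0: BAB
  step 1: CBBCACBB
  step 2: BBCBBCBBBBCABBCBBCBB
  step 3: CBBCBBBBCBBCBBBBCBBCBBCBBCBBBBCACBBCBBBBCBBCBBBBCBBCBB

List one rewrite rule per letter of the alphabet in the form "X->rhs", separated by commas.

A->CA, B->CBB, C->BB

  step 2 ⇒ step 3: BBCBBCBBBBCABBCBBCBB ⇒ CBB·CBB·BB·CBB·CBB·BB·CBB·CBB·CBB·CBB·BB·CA·CBB·CBB·BB·CBB·CBB·BB·CBB·CBB
    A ↦ CA
    B ↦ CBB
    C ↦ BB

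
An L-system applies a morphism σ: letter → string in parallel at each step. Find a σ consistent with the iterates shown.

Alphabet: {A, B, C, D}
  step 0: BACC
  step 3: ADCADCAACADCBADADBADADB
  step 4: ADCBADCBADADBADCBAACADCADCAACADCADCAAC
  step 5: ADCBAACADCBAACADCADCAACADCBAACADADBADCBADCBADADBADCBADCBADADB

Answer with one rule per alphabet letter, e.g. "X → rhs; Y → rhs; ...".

  step 4 ⇒ step 5: ADCBADCBADADBADCBAACADCADCAACADCADCAAC ⇒ AD·C·B·AAC·AD·C·B·AAC·AD·C·AD·C·AAC·AD·C·B·AAC·AD·AD·B·AD·C·B·AD·C·B·AD·AD·B·AD·C·B·AD·C·B·AD·AD·B
    A ↦ AD
    B ↦ AAC
    C ↦ B
    D ↦ C

A->AD, B->AAC, C->B, D->C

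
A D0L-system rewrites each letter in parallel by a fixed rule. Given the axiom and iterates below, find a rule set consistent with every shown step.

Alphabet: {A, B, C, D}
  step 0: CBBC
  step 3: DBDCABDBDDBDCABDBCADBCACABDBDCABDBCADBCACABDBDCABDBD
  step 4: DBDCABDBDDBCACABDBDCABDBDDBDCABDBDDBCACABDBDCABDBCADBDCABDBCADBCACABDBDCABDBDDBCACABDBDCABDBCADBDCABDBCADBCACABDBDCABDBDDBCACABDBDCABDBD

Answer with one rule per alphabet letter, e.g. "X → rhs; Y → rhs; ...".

  step 3 ⇒ step 4: DBDCABDBDDBDCABDBCADBCACABDBDCABDBCADBCACABDBDCABDBD ⇒ DBD·CAB·DBD·D·BCA·CAB·DBD·CAB·DBD·DBD·CAB·DBD·D·BCA·CAB·DBD·CAB·D·BCA·DBD·CAB·D·BCA·D·BCA·CAB·DBD·CAB·DBD·D·BCA·CAB·DBD·CAB·D·BCA·DBD·CAB·D·BCA·D·BCA·CAB·DBD·CAB·DBD·D·BCA·CAB·DBD·CAB·DBD
    A ↦ BCA
    B ↦ CAB
    C ↦ D
    D ↦ DBD

A->BCA, B->CAB, C->D, D->DBD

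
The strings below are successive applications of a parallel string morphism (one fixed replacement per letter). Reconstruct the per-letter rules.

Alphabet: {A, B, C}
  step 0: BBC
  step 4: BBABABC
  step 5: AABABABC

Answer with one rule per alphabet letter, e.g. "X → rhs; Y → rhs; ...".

  step 4 ⇒ step 5: BBABABC ⇒ A·A·B·A·B·A·BC
    A ↦ B
    B ↦ A
    C ↦ BC

A->B, B->A, C->BC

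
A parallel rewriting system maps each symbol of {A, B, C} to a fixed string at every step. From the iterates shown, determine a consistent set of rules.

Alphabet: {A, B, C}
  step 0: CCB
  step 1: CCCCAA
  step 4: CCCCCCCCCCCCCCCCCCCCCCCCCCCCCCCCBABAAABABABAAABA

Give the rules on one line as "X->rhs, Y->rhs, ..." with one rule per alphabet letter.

A->BA, B->AA, C->CC

  step 0 ⇒ step 1: CCB ⇒ CC·CC·AA
    B ↦ AA
    C ↦ CC
    A ↦ BA  (constrained at step 1)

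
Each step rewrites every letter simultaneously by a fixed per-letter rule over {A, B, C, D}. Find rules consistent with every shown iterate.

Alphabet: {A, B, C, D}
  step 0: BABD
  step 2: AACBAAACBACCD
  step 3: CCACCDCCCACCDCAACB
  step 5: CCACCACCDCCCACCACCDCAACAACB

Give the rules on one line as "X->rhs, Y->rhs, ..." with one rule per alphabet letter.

  step 2 ⇒ step 3: AACBAAACBACCD ⇒ C·C·A·CCD·C·C·C·A·CCD·C·A·A·CB
    A ↦ C
    B ↦ CCD
    C ↦ A
    D ↦ CB

A->C, B->CCD, C->A, D->CB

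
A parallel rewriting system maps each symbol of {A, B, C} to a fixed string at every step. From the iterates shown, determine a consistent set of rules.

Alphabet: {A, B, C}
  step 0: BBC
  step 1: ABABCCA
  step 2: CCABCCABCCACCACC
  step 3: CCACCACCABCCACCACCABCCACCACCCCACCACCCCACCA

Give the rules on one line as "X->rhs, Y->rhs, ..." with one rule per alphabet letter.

  step 2 ⇒ step 3: CCABCCABCCACCACC ⇒ CCA·CCA·CC·AB·CCA·CCA·CC·AB·CCA·CCA·CC·CCA·CCA·CC·CCA·CCA
    A ↦ CC
    B ↦ AB
    C ↦ CCA

A->CC, B->AB, C->CCA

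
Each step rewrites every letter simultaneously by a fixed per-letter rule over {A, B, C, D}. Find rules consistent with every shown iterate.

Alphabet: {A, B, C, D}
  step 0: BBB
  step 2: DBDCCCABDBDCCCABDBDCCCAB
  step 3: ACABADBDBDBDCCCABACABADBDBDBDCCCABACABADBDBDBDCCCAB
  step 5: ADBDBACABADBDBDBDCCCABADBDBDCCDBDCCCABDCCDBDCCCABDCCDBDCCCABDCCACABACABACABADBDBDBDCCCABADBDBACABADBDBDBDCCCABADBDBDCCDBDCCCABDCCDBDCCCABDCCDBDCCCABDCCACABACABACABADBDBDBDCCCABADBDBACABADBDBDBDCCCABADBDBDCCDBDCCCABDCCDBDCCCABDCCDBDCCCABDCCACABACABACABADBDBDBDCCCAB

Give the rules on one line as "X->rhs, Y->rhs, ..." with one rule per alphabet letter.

  step 2 ⇒ step 3: DBDCCCABDBDCCCABDBDCCCAB ⇒ A·CAB·A·DB·DB·DB·DCC·CAB·A·CAB·A·DB·DB·DB·DCC·CAB·A·CAB·A·DB·DB·DB·DCC·CAB
    A ↦ DCC
    B ↦ CAB
    C ↦ DB
    D ↦ A

A->DCC, B->CAB, C->DB, D->A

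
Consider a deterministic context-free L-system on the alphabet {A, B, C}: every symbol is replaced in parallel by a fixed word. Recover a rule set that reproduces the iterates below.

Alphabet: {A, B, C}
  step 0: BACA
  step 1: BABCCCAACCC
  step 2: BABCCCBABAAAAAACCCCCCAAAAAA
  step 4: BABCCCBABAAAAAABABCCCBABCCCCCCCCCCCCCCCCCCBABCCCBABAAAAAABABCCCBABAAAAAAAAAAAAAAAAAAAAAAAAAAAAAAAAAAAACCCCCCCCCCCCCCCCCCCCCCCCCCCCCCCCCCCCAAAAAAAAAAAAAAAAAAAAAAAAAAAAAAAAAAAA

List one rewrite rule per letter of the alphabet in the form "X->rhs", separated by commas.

  step 1 ⇒ step 2: BABCCCAACCC ⇒ BAB·CCC·BAB·AA·AA·AA·CCC·CCC·AA·AA·AA
    A ↦ CCC
    B ↦ BAB
    C ↦ AA

A->CCC, B->BAB, C->AA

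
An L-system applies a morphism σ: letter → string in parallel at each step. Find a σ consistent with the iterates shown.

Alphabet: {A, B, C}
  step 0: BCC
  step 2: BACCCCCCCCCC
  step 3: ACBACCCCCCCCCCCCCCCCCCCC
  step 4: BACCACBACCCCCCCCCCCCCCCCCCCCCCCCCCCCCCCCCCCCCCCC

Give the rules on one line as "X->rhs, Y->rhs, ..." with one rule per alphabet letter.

A->BA, B->AC, C->CC

  step 3 ⇒ step 4: ACBACCCCCCCCCCCCCCCCCCCC ⇒ BA·CC·AC·BA·CC·CC·CC·CC·CC·CC·CC·CC·CC·CC·CC·CC·CC·CC·CC·CC·CC·CC·CC·CC
    A ↦ BA
    B ↦ AC
    C ↦ CC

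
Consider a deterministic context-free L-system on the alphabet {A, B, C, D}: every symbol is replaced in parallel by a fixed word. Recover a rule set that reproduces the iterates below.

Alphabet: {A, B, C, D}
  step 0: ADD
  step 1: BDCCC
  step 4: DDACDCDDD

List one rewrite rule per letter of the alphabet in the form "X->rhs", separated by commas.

  step 0 ⇒ step 1: ADD ⇒ BDC·C·C
    A ↦ BDC
    D ↦ C
    B ↦ DA  (constrained at step 1)
    C ↦ D  (constrained at step 1)

A->BDC, B->DA, C->D, D->C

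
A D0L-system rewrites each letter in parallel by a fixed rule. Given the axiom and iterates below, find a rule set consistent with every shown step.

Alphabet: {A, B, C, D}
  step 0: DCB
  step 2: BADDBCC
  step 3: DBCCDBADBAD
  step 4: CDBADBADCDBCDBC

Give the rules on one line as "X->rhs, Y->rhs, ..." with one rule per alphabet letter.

A->B, B->D, C->BAD, D->C

  step 3 ⇒ step 4: DBCCDBADBAD ⇒ C·D·BAD·BAD·C·D·B·C·D·B·C
    A ↦ B
    B ↦ D
    C ↦ BAD
    D ↦ C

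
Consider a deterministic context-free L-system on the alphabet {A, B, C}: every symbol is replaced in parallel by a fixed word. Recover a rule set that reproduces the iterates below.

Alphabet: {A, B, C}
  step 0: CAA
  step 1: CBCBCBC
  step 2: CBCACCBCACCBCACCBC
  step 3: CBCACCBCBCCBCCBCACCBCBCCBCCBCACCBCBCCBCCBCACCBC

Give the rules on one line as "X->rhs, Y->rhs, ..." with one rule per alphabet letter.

  step 2 ⇒ step 3: CBCACCBCACCBCACCBC ⇒ CBC·AC·CBC·BC·CBC·CBC·AC·CBC·BC·CBC·CBC·AC·CBC·BC·CBC·CBC·AC·CBC
    A ↦ BC
    B ↦ AC
    C ↦ CBC

A->BC, B->AC, C->CBC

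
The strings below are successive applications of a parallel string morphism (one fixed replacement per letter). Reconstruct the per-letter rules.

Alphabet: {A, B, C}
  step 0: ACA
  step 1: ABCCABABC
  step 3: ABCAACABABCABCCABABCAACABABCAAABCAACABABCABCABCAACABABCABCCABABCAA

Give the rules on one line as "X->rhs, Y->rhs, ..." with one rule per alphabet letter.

  step 0 ⇒ step 1: ACA ⇒ ABC·CAB·ABC
    A ↦ ABC
    C ↦ CAB
    B ↦ AA  (constrained at step 1)

A->ABC, B->AA, C->CAB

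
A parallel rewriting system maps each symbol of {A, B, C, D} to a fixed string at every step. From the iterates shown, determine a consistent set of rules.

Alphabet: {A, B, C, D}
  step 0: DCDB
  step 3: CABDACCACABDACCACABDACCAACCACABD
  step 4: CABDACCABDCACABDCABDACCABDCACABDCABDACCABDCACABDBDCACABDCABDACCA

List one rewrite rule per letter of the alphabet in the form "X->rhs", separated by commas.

A->BD, B->AC, C->CA, D->CA

  step 3 ⇒ step 4: CABDACCACABDACCACABDACCAACCACABD ⇒ CA·BD·AC·CA·BD·CA·CA·BD·CA·BD·AC·CA·BD·CA·CA·BD·CA·BD·AC·CA·BD·CA·CA·BD·BD·CA·CA·BD·CA·BD·AC·CA
    A ↦ BD
    B ↦ AC
    C ↦ CA
    D ↦ CA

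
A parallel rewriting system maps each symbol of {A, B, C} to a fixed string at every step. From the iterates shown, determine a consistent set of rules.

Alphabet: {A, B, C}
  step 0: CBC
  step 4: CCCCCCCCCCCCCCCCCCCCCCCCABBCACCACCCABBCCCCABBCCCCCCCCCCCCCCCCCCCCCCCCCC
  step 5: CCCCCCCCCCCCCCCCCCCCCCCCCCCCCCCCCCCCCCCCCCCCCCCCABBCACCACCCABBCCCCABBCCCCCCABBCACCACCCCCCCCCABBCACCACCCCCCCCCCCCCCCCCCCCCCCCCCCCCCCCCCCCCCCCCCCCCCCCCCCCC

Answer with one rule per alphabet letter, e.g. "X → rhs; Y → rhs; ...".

A->ABB, B->CAC, C->CC

  step 4 ⇒ step 5: CCCCCCCCCCCCCCCCCCCCCCCCABBCACCACCCABBCCCCABBCCCCCCCCCCCCCCCCCCCCCCCCCC ⇒ CC·CC·CC·CC·CC·CC·CC·CC·CC·CC·CC·CC·CC·CC·CC·CC·CC·CC·CC·CC·CC·CC·CC·CC·ABB·CAC·CAC·CC·ABB·CC·CC·ABB·CC·CC·CC·ABB·CAC·CAC·CC·CC·CC·CC·ABB·CAC·CAC·CC·CC·CC·CC·CC·CC·CC·CC·CC·CC·CC·CC·CC·CC·CC·CC·CC·CC·CC·CC·CC·CC·CC·CC·CC·CC
    A ↦ ABB
    B ↦ CAC
    C ↦ CC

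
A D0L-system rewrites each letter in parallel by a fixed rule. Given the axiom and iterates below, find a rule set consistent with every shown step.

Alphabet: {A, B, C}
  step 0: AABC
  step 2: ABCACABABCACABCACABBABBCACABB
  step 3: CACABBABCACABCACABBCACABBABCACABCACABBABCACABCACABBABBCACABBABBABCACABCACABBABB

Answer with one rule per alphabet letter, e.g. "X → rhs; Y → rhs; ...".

  step 2 ⇒ step 3: ABCACABABCACABCACABBABBCACABB ⇒ CAC·ABB·AB·CAC·AB·CAC·ABB·CAC·ABB·AB·CAC·AB·CAC·ABB·AB·CAC·AB·CAC·ABB·ABB·CAC·ABB·ABB·AB·CAC·AB·CAC·ABB·ABB
    A ↦ CAC
    B ↦ ABB
    C ↦ AB

A->CAC, B->ABB, C->AB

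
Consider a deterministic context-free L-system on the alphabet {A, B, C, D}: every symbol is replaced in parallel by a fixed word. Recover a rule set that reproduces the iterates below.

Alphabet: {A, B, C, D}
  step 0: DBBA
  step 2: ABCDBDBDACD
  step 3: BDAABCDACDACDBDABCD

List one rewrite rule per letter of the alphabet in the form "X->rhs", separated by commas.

A->BD, B->A, C->AB, D->CD

  step 2 ⇒ step 3: ABCDBDBDACD ⇒ BD·A·AB·CD·A·CD·A·CD·BD·AB·CD
    A ↦ BD
    B ↦ A
    C ↦ AB
    D ↦ CD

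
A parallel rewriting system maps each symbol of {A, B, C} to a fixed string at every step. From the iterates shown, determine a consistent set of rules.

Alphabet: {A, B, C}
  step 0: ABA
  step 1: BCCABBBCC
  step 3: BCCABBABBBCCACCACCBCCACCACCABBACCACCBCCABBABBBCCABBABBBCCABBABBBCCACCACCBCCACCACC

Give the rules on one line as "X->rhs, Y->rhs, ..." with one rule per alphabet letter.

A->BCC, B->ABB, C->ACC

  step 0 ⇒ step 1: ABA ⇒ BCC·ABB·BCC
    A ↦ BCC
    B ↦ ABB
    C ↦ ACC  (constrained at step 1)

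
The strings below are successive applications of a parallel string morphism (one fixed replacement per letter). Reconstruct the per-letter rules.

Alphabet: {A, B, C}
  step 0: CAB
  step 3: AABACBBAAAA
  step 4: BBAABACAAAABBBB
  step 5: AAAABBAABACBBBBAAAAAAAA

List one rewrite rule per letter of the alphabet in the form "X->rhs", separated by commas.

  step 4 ⇒ step 5: BBAABACAAAABBBB ⇒ AA·AA·B·B·AA·B·AC·B·B·B·B·AA·AA·AA·AA
    A ↦ B
    B ↦ AA
    C ↦ AC

A->B, B->AA, C->AC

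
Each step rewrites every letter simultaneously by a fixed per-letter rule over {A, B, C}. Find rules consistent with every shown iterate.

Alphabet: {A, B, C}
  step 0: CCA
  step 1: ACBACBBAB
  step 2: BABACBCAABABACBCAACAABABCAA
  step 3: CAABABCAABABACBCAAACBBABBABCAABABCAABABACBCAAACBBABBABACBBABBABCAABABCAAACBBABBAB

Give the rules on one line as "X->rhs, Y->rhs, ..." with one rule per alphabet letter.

  step 2 ⇒ step 3: BABACBCAABABACBCAACAABABCAA ⇒ CAA·BAB·CAA·BAB·ACB·CAA·ACB·BAB·BAB·CAA·BAB·CAA·BAB·ACB·CAA·ACB·BAB·BAB·ACB·BAB·BAB·CAA·BAB·CAA·ACB·BAB·BAB
    A ↦ BAB
    B ↦ CAA
    C ↦ ACB

A->BAB, B->CAA, C->ACB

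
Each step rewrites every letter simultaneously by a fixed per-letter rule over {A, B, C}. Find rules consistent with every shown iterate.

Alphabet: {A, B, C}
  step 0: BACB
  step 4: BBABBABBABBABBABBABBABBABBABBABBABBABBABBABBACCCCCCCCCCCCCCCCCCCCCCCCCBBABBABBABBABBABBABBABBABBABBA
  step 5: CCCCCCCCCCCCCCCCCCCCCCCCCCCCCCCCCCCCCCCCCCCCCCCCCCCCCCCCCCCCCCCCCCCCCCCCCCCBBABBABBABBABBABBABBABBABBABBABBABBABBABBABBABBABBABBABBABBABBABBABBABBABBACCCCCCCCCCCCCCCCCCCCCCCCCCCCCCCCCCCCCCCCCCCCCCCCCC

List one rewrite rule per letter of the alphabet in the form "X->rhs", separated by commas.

A->C, B->CC, C->BBA

  step 4 ⇒ step 5: BBABBABBABBABBABBABBABBABBABBABBABBABBABBABBACCCCCCCCCCCCCCCCCCCCCCCCCBBABBABBABBABBABBABBABBABBABBA ⇒ CC·CC·C·CC·CC·C·CC·CC·C·CC·CC·C·CC·CC·C·CC·CC·C·CC·CC·C·CC·CC·C·CC·CC·C·CC·CC·C·CC·CC·C·CC·CC·C·CC·CC·C·CC·CC·C·CC·CC·C·BBA·BBA·BBA·BBA·BBA·BBA·BBA·BBA·BBA·BBA·BBA·BBA·BBA·BBA·BBA·BBA·BBA·BBA·BBA·BBA·BBA·BBA·BBA·BBA·BBA·CC·CC·C·CC·CC·C·CC·CC·C·CC·CC·C·CC·CC·C·CC·CC·C·CC·CC·C·CC·CC·C·CC·CC·C·CC·CC·C
    A ↦ C
    B ↦ CC
    C ↦ BBA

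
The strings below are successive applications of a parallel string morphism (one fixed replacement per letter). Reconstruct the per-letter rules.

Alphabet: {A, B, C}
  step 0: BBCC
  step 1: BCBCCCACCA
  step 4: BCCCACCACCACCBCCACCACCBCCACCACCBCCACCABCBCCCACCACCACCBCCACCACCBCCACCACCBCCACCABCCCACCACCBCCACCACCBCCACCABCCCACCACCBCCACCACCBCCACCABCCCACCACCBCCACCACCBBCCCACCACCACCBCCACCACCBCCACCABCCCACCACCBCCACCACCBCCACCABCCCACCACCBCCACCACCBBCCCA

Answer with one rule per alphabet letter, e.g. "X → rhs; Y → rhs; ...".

A->CCB, B->BC, C->CCA

  step 0 ⇒ step 1: BBCC ⇒ BC·BC·CCA·CCA
    B ↦ BC
    C ↦ CCA
    A ↦ CCB  (constrained at step 1)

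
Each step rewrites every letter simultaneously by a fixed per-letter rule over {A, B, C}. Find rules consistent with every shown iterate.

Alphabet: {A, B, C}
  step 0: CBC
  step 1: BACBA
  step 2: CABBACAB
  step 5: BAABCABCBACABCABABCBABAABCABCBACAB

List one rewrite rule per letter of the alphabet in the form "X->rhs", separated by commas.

  step 1 ⇒ step 2: BACBA ⇒ C·AB·BA·C·AB
    A ↦ AB
    B ↦ C
    C ↦ BA

A->AB, B->C, C->BA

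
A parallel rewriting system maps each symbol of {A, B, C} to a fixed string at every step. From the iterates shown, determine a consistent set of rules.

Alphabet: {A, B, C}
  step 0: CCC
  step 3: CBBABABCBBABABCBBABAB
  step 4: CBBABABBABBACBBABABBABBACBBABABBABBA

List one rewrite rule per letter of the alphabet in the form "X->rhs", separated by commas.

A->B, B->BA, C->CB

  step 3 ⇒ step 4: CBBABABCBBABABCBBABAB ⇒ CB·BA·BA·B·BA·B·BA·CB·BA·BA·B·BA·B·BA·CB·BA·BA·B·BA·B·BA
    A ↦ B
    B ↦ BA
    C ↦ CB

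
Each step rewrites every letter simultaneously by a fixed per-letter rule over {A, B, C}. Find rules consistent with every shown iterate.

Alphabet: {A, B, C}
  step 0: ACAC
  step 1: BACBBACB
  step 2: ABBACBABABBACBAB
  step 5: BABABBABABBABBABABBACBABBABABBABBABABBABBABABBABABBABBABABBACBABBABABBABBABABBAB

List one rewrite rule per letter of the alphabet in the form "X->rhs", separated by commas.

  step 1 ⇒ step 2: BACBBACB ⇒ AB·B·ACB·AB·AB·B·ACB·AB
    A ↦ B
    B ↦ AB
    C ↦ ACB

A->B, B->AB, C->ACB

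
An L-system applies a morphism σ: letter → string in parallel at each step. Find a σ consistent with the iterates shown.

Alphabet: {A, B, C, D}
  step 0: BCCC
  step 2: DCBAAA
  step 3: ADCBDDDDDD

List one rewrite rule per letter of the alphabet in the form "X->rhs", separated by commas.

A->DD, B->CB, C->D, D->A

  step 2 ⇒ step 3: DCBAAA ⇒ A·D·CB·DD·DD·DD
    A ↦ DD
    B ↦ CB
    C ↦ D
    D ↦ A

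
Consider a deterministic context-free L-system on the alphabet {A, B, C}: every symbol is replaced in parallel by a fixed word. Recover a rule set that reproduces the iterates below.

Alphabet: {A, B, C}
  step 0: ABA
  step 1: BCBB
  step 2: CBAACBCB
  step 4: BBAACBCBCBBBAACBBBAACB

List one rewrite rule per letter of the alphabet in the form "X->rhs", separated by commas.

A->B, B->CB, C->AA

  step 1 ⇒ step 2: BCBB ⇒ CB·AA·CB·CB
    B ↦ CB
    C ↦ AA
  step 0 ⇒ step 1: ABA ⇒ B·CB·B
    A ↦ B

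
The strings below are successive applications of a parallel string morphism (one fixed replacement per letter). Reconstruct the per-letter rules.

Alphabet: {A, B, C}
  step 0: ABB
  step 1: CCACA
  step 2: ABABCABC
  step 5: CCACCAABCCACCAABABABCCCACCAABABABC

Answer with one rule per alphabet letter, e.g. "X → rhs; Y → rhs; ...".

A->C, B->CA, C->AB

  step 1 ⇒ step 2: CCACA ⇒ AB·AB·C·AB·C
    A ↦ C
    C ↦ AB
  step 0 ⇒ step 1: ABB ⇒ C·CA·CA
    B ↦ CA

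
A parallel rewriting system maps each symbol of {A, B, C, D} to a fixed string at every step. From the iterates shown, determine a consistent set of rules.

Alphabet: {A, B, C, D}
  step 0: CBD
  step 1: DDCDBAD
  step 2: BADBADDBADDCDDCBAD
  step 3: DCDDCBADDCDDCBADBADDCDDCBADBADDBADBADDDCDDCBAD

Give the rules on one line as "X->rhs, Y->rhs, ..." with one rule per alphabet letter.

  step 2 ⇒ step 3: BADBADDBADDCDDCBAD ⇒ DCD·DC·BAD·DCD·DC·BAD·BAD·DCD·DC·BAD·BAD·D·BAD·BAD·D·DCD·DC·BAD
    A ↦ DC
    B ↦ DCD
    C ↦ D
    D ↦ BAD

A->DC, B->DCD, C->D, D->BAD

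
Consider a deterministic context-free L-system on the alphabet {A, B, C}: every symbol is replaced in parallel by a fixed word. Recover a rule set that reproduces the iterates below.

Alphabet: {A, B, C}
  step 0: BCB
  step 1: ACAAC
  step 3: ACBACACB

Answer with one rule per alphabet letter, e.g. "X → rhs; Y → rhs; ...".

A->B, B->AC, C->A

  step 0 ⇒ step 1: BCB ⇒ AC·A·AC
    B ↦ AC
    C ↦ A
    A ↦ B  (constrained at step 1)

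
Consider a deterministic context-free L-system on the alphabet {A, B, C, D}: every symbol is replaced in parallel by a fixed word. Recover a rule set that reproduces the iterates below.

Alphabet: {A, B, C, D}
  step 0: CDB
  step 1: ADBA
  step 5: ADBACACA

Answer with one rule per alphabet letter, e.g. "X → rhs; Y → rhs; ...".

  step 0 ⇒ step 1: CDB ⇒ A·DB·A
    B ↦ A
    C ↦ A
    D ↦ DB
    A ↦ C  (constrained at step 1)

A->C, B->A, C->A, D->DB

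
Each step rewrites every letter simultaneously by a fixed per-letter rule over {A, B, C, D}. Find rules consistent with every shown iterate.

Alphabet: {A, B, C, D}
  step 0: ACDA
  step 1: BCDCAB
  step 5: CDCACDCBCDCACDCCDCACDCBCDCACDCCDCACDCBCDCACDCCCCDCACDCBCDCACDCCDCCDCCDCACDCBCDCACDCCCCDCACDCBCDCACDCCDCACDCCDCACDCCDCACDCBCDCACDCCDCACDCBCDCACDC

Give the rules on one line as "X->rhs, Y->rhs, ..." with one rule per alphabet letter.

  step 0 ⇒ step 1: ACDA ⇒ B·CDC·A·B
    A ↦ B
    C ↦ CDC
    D ↦ A
    B ↦ CC  (constrained at step 1)

A->B, B->CC, C->CDC, D->A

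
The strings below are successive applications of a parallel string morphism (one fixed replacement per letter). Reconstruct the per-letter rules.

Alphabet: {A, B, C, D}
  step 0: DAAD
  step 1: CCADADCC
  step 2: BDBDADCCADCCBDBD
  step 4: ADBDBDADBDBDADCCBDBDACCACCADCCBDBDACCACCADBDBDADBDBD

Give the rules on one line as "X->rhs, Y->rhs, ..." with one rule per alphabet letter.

  step 1 ⇒ step 2: CCADADCC ⇒ BD·BD·AD·CC·AD·CC·BD·BD
    A ↦ AD
    C ↦ BD
    D ↦ CC
    B ↦ A  (constrained at step 2)

A->AD, B->A, C->BD, D->CC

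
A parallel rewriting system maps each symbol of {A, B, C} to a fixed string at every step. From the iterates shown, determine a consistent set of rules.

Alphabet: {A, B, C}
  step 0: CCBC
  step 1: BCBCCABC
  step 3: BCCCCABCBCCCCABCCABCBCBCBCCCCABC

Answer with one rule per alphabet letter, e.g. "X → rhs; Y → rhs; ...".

  step 0 ⇒ step 1: CCBC ⇒ BC·BC·CA·BC
    B ↦ CA
    C ↦ BC
    A ↦ CC  (constrained at step 1)

A->CC, B->CA, C->BC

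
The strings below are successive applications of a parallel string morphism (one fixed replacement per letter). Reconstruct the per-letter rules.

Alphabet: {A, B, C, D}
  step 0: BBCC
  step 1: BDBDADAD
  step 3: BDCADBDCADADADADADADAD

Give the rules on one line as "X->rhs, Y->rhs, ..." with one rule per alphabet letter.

A->CC, B->BD, C->AD, D->C

  step 0 ⇒ step 1: BBCC ⇒ BD·BD·AD·AD
    B ↦ BD
    C ↦ AD
    A ↦ CC  (constrained at step 1)
    D ↦ C  (constrained at step 1)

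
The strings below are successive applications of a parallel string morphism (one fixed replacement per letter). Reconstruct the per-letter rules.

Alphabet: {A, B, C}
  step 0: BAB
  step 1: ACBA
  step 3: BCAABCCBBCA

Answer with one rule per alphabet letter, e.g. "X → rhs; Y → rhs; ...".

  step 0 ⇒ step 1: BAB ⇒ A·CB·A
    A ↦ CB
    B ↦ A
    C ↦ BC  (constrained at step 1)

A->CB, B->A, C->BC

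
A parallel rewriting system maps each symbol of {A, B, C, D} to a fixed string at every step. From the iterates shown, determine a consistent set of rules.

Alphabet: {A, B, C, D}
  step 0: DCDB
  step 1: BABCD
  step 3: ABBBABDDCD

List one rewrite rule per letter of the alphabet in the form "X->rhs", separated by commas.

A->DD, B->CD, C->A, D->B

  step 0 ⇒ step 1: DCDB ⇒ B·A·B·CD
    B ↦ CD
    C ↦ A
    D ↦ B
    A ↦ DD  (constrained at step 1)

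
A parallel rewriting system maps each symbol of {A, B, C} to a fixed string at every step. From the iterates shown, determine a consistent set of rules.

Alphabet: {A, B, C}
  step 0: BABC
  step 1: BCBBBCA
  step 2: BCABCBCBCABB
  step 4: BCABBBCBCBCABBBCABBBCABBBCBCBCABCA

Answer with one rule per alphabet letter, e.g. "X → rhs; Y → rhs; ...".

A->BB, B->BC, C->A

  step 1 ⇒ step 2: BCBBBCA ⇒ BC·A·BC·BC·BC·A·BB
    A ↦ BB
    B ↦ BC
    C ↦ A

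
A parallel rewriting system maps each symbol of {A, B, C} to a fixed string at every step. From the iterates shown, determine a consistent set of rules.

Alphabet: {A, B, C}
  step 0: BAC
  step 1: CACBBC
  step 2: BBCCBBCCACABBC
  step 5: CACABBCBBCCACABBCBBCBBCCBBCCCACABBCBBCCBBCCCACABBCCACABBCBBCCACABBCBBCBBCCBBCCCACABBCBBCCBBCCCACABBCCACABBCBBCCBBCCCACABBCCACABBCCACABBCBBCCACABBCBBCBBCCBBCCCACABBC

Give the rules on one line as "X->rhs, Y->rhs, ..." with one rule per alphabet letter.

  step 1 ⇒ step 2: CACBBC ⇒ BBC·C·BBC·CA·CA·BBC
    A ↦ C
    B ↦ CA
    C ↦ BBC

A->C, B->CA, C->BBC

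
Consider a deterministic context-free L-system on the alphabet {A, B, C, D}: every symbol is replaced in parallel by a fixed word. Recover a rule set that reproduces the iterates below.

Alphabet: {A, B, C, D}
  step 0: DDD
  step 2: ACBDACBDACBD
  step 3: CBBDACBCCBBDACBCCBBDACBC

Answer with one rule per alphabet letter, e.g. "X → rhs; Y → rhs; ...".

  step 2 ⇒ step 3: ACBDACBDACBD ⇒ CB·BD·AC·BC·CB·BD·AC·BC·CB·BD·AC·BC
    A ↦ CB
    B ↦ AC
    C ↦ BD
    D ↦ BC

A->CB, B->AC, C->BD, D->BC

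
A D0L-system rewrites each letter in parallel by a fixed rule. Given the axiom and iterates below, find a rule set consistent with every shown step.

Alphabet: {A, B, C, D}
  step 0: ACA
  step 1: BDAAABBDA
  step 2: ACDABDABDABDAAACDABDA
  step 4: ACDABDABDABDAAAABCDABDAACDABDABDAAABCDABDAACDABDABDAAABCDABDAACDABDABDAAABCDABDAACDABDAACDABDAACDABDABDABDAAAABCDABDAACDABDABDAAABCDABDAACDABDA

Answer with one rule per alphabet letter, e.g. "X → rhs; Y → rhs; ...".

A->BDA, B->A, C->AAB, D->CDA

  step 1 ⇒ step 2: BDAAABBDA ⇒ A·CDA·BDA·BDA·BDA·A·A·CDA·BDA
    A ↦ BDA
    B ↦ A
    D ↦ CDA
  step 0 ⇒ step 1: ACA ⇒ BDA·AAB·BDA
    C ↦ AAB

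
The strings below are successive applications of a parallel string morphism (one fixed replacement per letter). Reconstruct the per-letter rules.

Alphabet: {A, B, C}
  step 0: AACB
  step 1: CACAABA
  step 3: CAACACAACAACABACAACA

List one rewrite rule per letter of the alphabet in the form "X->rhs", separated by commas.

A->CA, B->BA, C->A

  step 0 ⇒ step 1: AACB ⇒ CA·CA·A·BA
    A ↦ CA
    B ↦ BA
    C ↦ A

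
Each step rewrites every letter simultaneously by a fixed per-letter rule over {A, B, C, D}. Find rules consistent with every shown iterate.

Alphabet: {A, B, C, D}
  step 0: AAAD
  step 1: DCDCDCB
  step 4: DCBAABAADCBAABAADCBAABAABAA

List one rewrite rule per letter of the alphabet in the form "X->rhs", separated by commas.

A->DC, B->A, C->AA, D->B

  step 0 ⇒ step 1: AAAD ⇒ DC·DC·DC·B
    A ↦ DC
    D ↦ B
    B ↦ A  (constrained at step 1)
    C ↦ AA  (constrained at step 1)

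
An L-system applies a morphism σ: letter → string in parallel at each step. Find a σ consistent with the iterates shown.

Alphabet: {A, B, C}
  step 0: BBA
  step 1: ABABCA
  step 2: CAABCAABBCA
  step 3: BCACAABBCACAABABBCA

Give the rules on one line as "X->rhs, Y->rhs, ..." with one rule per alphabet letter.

  step 2 ⇒ step 3: CAABCAABBCA ⇒ B·CA·CA·AB·B·CA·CA·AB·AB·B·CA
    A ↦ CA
    B ↦ AB
    C ↦ B

A->CA, B->AB, C->B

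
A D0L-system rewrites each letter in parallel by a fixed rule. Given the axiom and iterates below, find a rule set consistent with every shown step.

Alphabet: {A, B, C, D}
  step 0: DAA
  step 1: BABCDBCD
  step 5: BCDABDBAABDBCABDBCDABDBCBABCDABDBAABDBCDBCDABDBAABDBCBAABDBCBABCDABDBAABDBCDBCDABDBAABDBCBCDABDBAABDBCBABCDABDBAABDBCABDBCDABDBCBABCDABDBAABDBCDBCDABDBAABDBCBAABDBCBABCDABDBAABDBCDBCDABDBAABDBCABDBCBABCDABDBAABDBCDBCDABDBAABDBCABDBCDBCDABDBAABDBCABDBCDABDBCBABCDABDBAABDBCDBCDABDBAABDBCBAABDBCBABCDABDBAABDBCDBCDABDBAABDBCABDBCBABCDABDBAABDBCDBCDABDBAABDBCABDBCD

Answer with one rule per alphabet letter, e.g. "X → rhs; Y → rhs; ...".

A->BCD, B->ABD, C->BC, D->BA

  step 0 ⇒ step 1: DAA ⇒ BA·BCD·BCD
    A ↦ BCD
    D ↦ BA
    B ↦ ABD  (constrained at step 1)
    C ↦ BC  (constrained at step 1)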